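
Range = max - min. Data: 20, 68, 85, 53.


Max = 85, Min = 20
Range = 85 - 20 = 65

Range = 65


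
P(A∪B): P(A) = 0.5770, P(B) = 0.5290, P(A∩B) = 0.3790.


P(A∪B) = 0.5770 + 0.5290 - 0.3790
= 1.1060 - 0.3790
= 0.7270

P(A∪B) = 0.7270


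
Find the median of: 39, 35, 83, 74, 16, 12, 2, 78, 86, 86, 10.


Sorted: 2, 10, 12, 16, 35, 39, 74, 78, 83, 86, 86
n = 11 (odd)
Middle value = 39

Median = 39


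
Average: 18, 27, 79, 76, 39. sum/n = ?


Sum = 18 + 27 + 79 + 76 + 39 = 239
n = 5
Mean = 239/5 = 47.8000

Mean = 47.8000


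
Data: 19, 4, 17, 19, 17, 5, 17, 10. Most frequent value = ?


Frequencies: 4:1, 5:1, 10:1, 17:3, 19:2
Max frequency = 3
Mode = 17

Mode = 17


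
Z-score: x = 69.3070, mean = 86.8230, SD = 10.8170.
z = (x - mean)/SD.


z = (69.3070 - 86.8230)/10.8170
= -17.5160/10.8170
= -1.6193

z = -1.6193


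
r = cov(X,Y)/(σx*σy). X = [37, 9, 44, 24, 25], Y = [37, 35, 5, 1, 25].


Mean X = 27.8000, Mean Y = 20.6000
SD X = 12.023311, SD Y = 14.987995
Cov = -62.080000
r = -62.080000/(12.023311*14.987995) = -0.3445

r = -0.3445


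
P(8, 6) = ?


P(8,6) = 8!/2!
= 40320/2
= 20160

P(8,6) = 20160


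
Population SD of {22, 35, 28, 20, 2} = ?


Mean = 21.4000
Variance = 121.4400
SD = sqrt(121.4400) = 11.0200

SD = 11.0200


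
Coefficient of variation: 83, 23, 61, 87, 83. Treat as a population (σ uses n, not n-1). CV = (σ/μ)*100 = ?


Mean = 67.4000
SD = 24.0133
CV = (24.0133/67.4000)*100 = 35.6281%

CV = 35.6281%


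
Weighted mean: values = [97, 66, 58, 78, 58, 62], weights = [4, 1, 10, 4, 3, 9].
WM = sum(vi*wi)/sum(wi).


Numerator = 97*4 + 66*1 + 58*10 + 78*4 + 58*3 + 62*9 = 2078
Denominator = 4 + 1 + 10 + 4 + 3 + 9 = 31
WM = 2078/31 = 67.0323

WM = 67.0323


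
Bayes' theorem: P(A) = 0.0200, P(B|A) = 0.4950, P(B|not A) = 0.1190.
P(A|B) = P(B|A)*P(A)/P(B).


P(B) = P(B|A)*P(A) + P(B|A')*P(A')
= 0.4950*0.0200 + 0.1190*0.9800
= 0.009900 + 0.116620 = 0.126520
P(A|B) = 0.009900/0.126520 = 0.0782

P(A|B) = 0.0782


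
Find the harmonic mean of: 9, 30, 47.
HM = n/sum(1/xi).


Sum of reciprocals = 1/9 + 1/30 + 1/47 = 0.165721
HM = 3/0.165721 = 18.1027

HM = 18.1027


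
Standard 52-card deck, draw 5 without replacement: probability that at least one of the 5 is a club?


P(at least one) = 1 - P(none)
P(none) = (39/52) × (38/51) × (37/50) × (36/49) × (35/48) = 0.221534
P(at least one) = 1 - 0.221534 = 0.7785

P = 0.7785


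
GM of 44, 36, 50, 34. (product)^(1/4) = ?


Product = 44 × 36 × 50 × 34 = 2692800
GM = 2692800^(1/4) = 40.5090

GM = 40.5090


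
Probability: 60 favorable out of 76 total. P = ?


P = 60/76 = 0.7895

P = 0.7895


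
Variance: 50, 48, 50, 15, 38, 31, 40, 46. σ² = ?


Mean = 39.7500
Squared deviations: 105.0625, 68.0625, 105.0625, 612.5625, 3.0625, 76.5625, 0.0625, 39.0625
Sum = 1009.5000
Variance = 1009.5000/8 = 126.1875

Variance = 126.1875


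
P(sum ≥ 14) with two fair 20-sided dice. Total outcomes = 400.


Total outcomes = 20×20 = 400
Favorable (sum ≥ 14): 322
P = 322/400 = 0.8050

P = 0.8050


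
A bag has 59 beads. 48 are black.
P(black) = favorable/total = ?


P = 48/59 = 0.8136

P = 0.8136


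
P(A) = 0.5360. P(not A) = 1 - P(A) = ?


P(not A) = 1 - 0.5360 = 0.4640

P(not A) = 0.4640


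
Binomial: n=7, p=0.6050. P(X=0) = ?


C(7,0) = 1
p^0 = 1.000000
(1-p)^7 = 0.001500
P = 1 * 1.000000 * 0.001500 = 0.0015

P(X=0) = 0.0015


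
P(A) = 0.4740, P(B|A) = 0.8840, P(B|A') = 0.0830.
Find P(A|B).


P(B) = P(B|A)*P(A) + P(B|A')*P(A')
= 0.8840*0.4740 + 0.0830*0.5260
= 0.419016 + 0.043658 = 0.462674
P(A|B) = 0.419016/0.462674 = 0.9056

P(A|B) = 0.9056


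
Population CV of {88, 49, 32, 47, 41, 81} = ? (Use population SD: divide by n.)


Mean = 56.3333
SD = 20.7338
CV = (20.7338/56.3333)*100 = 36.8055%

CV = 36.8055%


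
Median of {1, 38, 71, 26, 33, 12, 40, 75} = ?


Sorted: 1, 12, 26, 33, 38, 40, 71, 75
n = 8 (even)
Middle values: 33 and 38
Median = (33+38)/2 = 35.5000

Median = 35.5000


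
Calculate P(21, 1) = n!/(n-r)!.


P(21,1) = 21!/20!
= 51090942171709440000/2432902008176640000
= 21

P(21,1) = 21


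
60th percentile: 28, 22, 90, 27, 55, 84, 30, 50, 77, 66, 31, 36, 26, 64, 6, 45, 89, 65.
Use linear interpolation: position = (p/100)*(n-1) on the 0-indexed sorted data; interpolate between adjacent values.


Sorted: 6, 22, 26, 27, 28, 30, 31, 36, 45, 50, 55, 64, 65, 66, 77, 84, 89, 90
n = 18
Index = 60/100 * 17 = 10.2000
Lower = data[10] = 55, Upper = data[11] = 64
P60 = 55 + 0.2000*(9) = 56.8000

P60 = 56.8000


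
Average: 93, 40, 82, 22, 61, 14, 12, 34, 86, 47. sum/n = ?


Sum = 93 + 40 + 82 + 22 + 61 + 14 + 12 + 34 + 86 + 47 = 491
n = 10
Mean = 491/10 = 49.1000

Mean = 49.1000


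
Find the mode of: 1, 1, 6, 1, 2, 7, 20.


Frequencies: 1:3, 2:1, 6:1, 7:1, 20:1
Max frequency = 3
Mode = 1

Mode = 1


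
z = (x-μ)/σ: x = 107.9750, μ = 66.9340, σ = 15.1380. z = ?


z = (107.9750 - 66.9340)/15.1380
= 41.0410/15.1380
= 2.7111

z = 2.7111


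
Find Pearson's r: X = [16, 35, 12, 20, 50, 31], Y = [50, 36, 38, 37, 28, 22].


Mean X = 27.3333, Mean Y = 35.1667
SD X = 12.931443, SD Y = 8.725760
Cov = -71.555556
r = -71.555556/(12.931443*8.725760) = -0.6342

r = -0.6342


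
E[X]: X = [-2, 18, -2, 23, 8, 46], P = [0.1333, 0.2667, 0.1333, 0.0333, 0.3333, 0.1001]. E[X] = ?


E[X] = -2*0.1333 + 18*0.2667 - 2*0.1333 + 23*0.0333 + 8*0.3333 + 46*0.1001
= -0.2666 + 4.8006 - 0.2666 + 0.7659 + 2.6664 + 4.6046
= 12.3043

E[X] = 12.3043


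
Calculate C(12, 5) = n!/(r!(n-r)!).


C(12,5) = 12!/(5! × 7!)
= 479001600/(120 × 5040)
= 792

C(12,5) = 792


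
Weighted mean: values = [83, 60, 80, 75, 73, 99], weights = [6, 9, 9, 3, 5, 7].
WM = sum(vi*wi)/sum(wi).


Numerator = 83*6 + 60*9 + 80*9 + 75*3 + 73*5 + 99*7 = 3041
Denominator = 6 + 9 + 9 + 3 + 5 + 7 = 39
WM = 3041/39 = 77.9744

WM = 77.9744


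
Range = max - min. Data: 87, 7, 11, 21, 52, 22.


Max = 87, Min = 7
Range = 87 - 7 = 80

Range = 80


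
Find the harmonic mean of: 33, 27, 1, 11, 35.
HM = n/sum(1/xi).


Sum of reciprocals = 1/33 + 1/27 + 1/1 + 1/11 + 1/35 = 1.186821
HM = 5/1.186821 = 4.2129

HM = 4.2129


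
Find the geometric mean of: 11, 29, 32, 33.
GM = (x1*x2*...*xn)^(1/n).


Product = 11 × 29 × 32 × 33 = 336864
GM = 336864^(1/4) = 24.0915

GM = 24.0915


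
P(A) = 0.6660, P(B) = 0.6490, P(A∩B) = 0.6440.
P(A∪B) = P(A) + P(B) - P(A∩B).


P(A∪B) = 0.6660 + 0.6490 - 0.6440
= 1.3150 - 0.6440
= 0.6710

P(A∪B) = 0.6710


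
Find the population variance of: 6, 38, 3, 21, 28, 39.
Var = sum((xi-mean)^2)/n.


Mean = 22.5000
Squared deviations: 272.2500, 240.2500, 380.2500, 2.2500, 30.2500, 272.2500
Sum = 1197.5000
Variance = 1197.5000/6 = 199.5833

Variance = 199.5833


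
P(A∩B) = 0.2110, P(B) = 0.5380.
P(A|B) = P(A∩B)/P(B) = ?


P(A|B) = 0.2110/0.5380 = 0.3922

P(A|B) = 0.3922


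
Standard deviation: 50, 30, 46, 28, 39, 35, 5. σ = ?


Mean = 33.2857
Variance = 187.9184
SD = sqrt(187.9184) = 13.7083

SD = 13.7083


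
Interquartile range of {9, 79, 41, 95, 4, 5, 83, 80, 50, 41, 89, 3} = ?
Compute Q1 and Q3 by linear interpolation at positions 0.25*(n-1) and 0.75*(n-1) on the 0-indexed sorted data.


Sorted: 3, 4, 5, 9, 41, 41, 50, 79, 80, 83, 89, 95
Q1 (25th %ile) = 8.0000
Q3 (75th %ile) = 80.7500
IQR = 80.7500 - 8.0000 = 72.7500

IQR = 72.7500


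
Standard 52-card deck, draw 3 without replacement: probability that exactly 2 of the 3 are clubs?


Hypergeometric: P(X=2) = C(13,2)·C(39,1) / C(52,3)
= 78 × 39 / 22100
= 3042/22100 = 0.1376

P = 0.1376


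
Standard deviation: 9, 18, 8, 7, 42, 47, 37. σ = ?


Mean = 24.0000
Variance = 261.1429
SD = sqrt(261.1429) = 16.1599

SD = 16.1599


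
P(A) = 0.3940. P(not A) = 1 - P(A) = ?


P(not A) = 1 - 0.3940 = 0.6060

P(not A) = 0.6060


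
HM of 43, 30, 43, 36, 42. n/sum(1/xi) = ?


Sum of reciprocals = 1/43 + 1/30 + 1/43 + 1/36 + 1/42 = 0.131432
HM = 5/0.131432 = 38.0424

HM = 38.0424


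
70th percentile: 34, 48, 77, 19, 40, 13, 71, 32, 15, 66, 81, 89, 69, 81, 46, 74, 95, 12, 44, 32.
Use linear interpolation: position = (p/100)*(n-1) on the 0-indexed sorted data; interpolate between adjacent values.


Sorted: 12, 13, 15, 19, 32, 32, 34, 40, 44, 46, 48, 66, 69, 71, 74, 77, 81, 81, 89, 95
n = 20
Index = 70/100 * 19 = 13.3000
Lower = data[13] = 71, Upper = data[14] = 74
P70 = 71 + 0.3000*(3) = 71.9000

P70 = 71.9000


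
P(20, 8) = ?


P(20,8) = 20!/12!
= 2432902008176640000/479001600
= 5079110400

P(20,8) = 5079110400


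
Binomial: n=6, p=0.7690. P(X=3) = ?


C(6,3) = 20
p^3 = 0.454757
(1-p)^3 = 0.012326
P = 20 * 0.454757 * 0.012326 = 0.1121

P(X=3) = 0.1121


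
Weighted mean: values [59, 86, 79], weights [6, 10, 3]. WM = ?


Numerator = 59*6 + 86*10 + 79*3 = 1451
Denominator = 6 + 10 + 3 = 19
WM = 1451/19 = 76.3684

WM = 76.3684


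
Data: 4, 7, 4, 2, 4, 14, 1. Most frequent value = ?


Frequencies: 1:1, 2:1, 4:3, 7:1, 14:1
Max frequency = 3
Mode = 4

Mode = 4


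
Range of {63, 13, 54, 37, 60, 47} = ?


Max = 63, Min = 13
Range = 63 - 13 = 50

Range = 50


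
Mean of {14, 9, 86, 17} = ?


Sum = 14 + 9 + 86 + 17 = 126
n = 4
Mean = 126/4 = 31.5000

Mean = 31.5000


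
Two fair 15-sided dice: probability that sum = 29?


Total outcomes = 15×15 = 225
Favorable (sum = 29): 2
P = 2/225 = 0.0089

P = 0.0089


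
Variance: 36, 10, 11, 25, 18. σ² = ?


Mean = 20.0000
Squared deviations: 256.0000, 100.0000, 81.0000, 25.0000, 4.0000
Sum = 466.0000
Variance = 466.0000/5 = 93.2000

Variance = 93.2000


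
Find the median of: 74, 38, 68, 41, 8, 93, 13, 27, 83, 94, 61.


Sorted: 8, 13, 27, 38, 41, 61, 68, 74, 83, 93, 94
n = 11 (odd)
Middle value = 61

Median = 61


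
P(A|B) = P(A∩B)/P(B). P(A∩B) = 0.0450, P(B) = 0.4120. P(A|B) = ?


P(A|B) = 0.0450/0.4120 = 0.1092

P(A|B) = 0.1092


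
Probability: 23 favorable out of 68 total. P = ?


P = 23/68 = 0.3382

P = 0.3382


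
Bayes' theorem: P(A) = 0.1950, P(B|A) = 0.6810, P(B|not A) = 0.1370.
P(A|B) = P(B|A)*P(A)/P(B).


P(B) = P(B|A)*P(A) + P(B|A')*P(A')
= 0.6810*0.1950 + 0.1370*0.8050
= 0.132795 + 0.110285 = 0.243080
P(A|B) = 0.132795/0.243080 = 0.5463

P(A|B) = 0.5463


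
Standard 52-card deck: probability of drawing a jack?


4 jacks in 52 cards
P = 4/52 = 0.0769

P = 0.0769


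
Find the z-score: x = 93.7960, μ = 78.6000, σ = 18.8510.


z = (93.7960 - 78.6000)/18.8510
= 15.1960/18.8510
= 0.8061

z = 0.8061


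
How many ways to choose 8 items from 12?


C(12,8) = 12!/(8! × 4!)
= 479001600/(40320 × 24)
= 495

C(12,8) = 495


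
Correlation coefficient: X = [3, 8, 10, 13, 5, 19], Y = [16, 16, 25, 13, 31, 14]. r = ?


Mean X = 9.6667, Mean Y = 19.1667
SD X = 5.280993, SD Y = 6.568020
Cov = -15.944444
r = -15.944444/(5.280993*6.568020) = -0.4597

r = -0.4597


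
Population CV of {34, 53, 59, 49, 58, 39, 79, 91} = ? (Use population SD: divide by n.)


Mean = 57.7500
SD = 17.9356
CV = (17.9356/57.7500)*100 = 31.0574%

CV = 31.0574%


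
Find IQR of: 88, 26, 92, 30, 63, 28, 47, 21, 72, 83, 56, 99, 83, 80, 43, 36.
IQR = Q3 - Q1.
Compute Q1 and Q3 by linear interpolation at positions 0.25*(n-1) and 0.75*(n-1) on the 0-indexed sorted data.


Sorted: 21, 26, 28, 30, 36, 43, 47, 56, 63, 72, 80, 83, 83, 88, 92, 99
Q1 (25th %ile) = 34.5000
Q3 (75th %ile) = 83.0000
IQR = 83.0000 - 34.5000 = 48.5000

IQR = 48.5000


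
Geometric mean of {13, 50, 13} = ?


Product = 13 × 50 × 13 = 8450
GM = 8450^(1/3) = 20.3682

GM = 20.3682


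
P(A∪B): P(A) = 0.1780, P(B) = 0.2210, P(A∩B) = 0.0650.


P(A∪B) = 0.1780 + 0.2210 - 0.0650
= 0.3990 - 0.0650
= 0.3340

P(A∪B) = 0.3340


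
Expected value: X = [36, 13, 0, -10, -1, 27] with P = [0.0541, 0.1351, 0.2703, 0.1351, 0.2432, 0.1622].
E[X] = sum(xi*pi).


E[X] = 36*0.0541 + 13*0.1351 + 0*0.2703 - 10*0.1351 - 1*0.2432 + 27*0.1622
= 1.9476 + 1.7563 + 0 - 1.3510 - 0.2432 + 4.3794
= 6.4891

E[X] = 6.4891


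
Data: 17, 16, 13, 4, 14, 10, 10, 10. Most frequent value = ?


Frequencies: 4:1, 10:3, 13:1, 14:1, 16:1, 17:1
Max frequency = 3
Mode = 10

Mode = 10


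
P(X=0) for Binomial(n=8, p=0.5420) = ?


C(8,0) = 1
p^0 = 1.000000
(1-p)^8 = 0.001936
P = 1 * 1.000000 * 0.001936 = 0.0019

P(X=0) = 0.0019


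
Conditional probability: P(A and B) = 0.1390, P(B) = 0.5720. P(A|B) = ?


P(A|B) = 0.1390/0.5720 = 0.2430

P(A|B) = 0.2430


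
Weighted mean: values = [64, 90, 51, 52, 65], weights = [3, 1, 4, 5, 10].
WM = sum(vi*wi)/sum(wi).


Numerator = 64*3 + 90*1 + 51*4 + 52*5 + 65*10 = 1396
Denominator = 3 + 1 + 4 + 5 + 10 = 23
WM = 1396/23 = 60.6957

WM = 60.6957


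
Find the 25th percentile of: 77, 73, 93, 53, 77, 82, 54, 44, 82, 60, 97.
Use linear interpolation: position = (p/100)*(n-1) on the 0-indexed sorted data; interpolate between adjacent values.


Sorted: 44, 53, 54, 60, 73, 77, 77, 82, 82, 93, 97
n = 11
Index = 25/100 * 10 = 2.5000
Lower = data[2] = 54, Upper = data[3] = 60
P25 = 54 + 0.5000*(6) = 57.0000

P25 = 57.0000


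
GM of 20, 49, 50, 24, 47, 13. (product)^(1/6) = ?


Product = 20 × 49 × 50 × 24 × 47 × 13 = 718536000
GM = 718536000^(1/6) = 29.9278

GM = 29.9278


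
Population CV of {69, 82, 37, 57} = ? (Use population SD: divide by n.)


Mean = 61.2500
SD = 16.5586
CV = (16.5586/61.2500)*100 = 27.0345%

CV = 27.0345%


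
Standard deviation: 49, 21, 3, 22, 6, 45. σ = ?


Mean = 24.3333
Variance = 307.2222
SD = sqrt(307.2222) = 17.5278

SD = 17.5278


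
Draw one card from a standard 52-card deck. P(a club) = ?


13 clubs in 52 cards
P = 13/52 = 0.2500

P = 0.2500


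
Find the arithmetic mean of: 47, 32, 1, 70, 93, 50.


Sum = 47 + 32 + 1 + 70 + 93 + 50 = 293
n = 6
Mean = 293/6 = 48.8333

Mean = 48.8333


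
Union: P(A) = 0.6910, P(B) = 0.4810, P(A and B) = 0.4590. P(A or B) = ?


P(A∪B) = 0.6910 + 0.4810 - 0.4590
= 1.1720 - 0.4590
= 0.7130

P(A∪B) = 0.7130


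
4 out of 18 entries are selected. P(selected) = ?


P = 4/18 = 0.2222

P = 0.2222


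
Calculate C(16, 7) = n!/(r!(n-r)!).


C(16,7) = 16!/(7! × 9!)
= 20922789888000/(5040 × 362880)
= 11440

C(16,7) = 11440


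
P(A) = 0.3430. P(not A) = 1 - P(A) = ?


P(not A) = 1 - 0.3430 = 0.6570

P(not A) = 0.6570


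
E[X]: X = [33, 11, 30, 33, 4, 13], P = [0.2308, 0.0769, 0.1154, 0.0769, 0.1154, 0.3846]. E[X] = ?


E[X] = 33*0.2308 + 11*0.0769 + 30*0.1154 + 33*0.0769 + 4*0.1154 + 13*0.3846
= 7.6164 + 0.8459 + 3.4620 + 2.5377 + 0.4616 + 4.9998
= 19.9234

E[X] = 19.9234


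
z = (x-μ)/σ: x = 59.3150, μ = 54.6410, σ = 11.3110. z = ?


z = (59.3150 - 54.6410)/11.3110
= 4.6740/11.3110
= 0.4132

z = 0.4132


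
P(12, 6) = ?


P(12,6) = 12!/6!
= 479001600/720
= 665280

P(12,6) = 665280


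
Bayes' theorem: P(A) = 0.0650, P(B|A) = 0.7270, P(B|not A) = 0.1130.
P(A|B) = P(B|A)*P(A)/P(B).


P(B) = P(B|A)*P(A) + P(B|A')*P(A')
= 0.7270*0.0650 + 0.1130*0.9350
= 0.047255 + 0.105655 = 0.152910
P(A|B) = 0.047255/0.152910 = 0.3090

P(A|B) = 0.3090


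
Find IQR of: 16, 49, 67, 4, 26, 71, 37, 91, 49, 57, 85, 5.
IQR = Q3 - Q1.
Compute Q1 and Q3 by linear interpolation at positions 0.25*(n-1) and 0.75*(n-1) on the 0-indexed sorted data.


Sorted: 4, 5, 16, 26, 37, 49, 49, 57, 67, 71, 85, 91
Q1 (25th %ile) = 23.5000
Q3 (75th %ile) = 68.0000
IQR = 68.0000 - 23.5000 = 44.5000

IQR = 44.5000


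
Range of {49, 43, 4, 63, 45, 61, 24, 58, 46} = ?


Max = 63, Min = 4
Range = 63 - 4 = 59

Range = 59


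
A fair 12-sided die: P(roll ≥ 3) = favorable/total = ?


Favorable outcomes (roll ≥ 3): 10
Total outcomes = 12
P = 10/12 = 0.8333

P = 0.8333


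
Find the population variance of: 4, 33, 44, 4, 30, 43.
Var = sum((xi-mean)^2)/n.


Mean = 26.3333
Squared deviations: 498.7778, 44.4444, 312.1111, 498.7778, 13.4444, 277.7778
Sum = 1645.3333
Variance = 1645.3333/6 = 274.2222

Variance = 274.2222


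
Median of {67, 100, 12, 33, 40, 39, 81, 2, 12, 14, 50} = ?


Sorted: 2, 12, 12, 14, 33, 39, 40, 50, 67, 81, 100
n = 11 (odd)
Middle value = 39

Median = 39


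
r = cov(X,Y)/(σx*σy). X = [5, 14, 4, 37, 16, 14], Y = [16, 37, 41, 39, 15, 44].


Mean X = 15.0000, Mean Y = 32.0000
SD X = 10.862780, SD Y = 11.860298
Cov = 30.166667
r = 30.166667/(10.862780*11.860298) = 0.2341

r = 0.2341


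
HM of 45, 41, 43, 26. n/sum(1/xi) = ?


Sum of reciprocals = 1/45 + 1/41 + 1/43 + 1/26 = 0.108330
HM = 4/0.108330 = 36.9243

HM = 36.9243


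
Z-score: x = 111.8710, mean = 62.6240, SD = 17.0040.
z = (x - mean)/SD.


z = (111.8710 - 62.6240)/17.0040
= 49.2470/17.0040
= 2.8962

z = 2.8962


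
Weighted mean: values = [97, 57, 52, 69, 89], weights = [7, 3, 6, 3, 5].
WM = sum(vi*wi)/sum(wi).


Numerator = 97*7 + 57*3 + 52*6 + 69*3 + 89*5 = 1814
Denominator = 7 + 3 + 6 + 3 + 5 = 24
WM = 1814/24 = 75.5833

WM = 75.5833


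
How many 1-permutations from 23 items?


P(23,1) = 23!/22!
= 25852016738884976640000/1124000727777607680000
= 23

P(23,1) = 23


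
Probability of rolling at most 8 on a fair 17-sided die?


Favorable outcomes (roll ≤ 8): 8
Total outcomes = 17
P = 8/17 = 0.4706

P = 0.4706


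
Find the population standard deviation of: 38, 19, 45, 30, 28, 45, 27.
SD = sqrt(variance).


Mean = 33.1429
Variance = 82.6939
SD = sqrt(82.6939) = 9.0936

SD = 9.0936


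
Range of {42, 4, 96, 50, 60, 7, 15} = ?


Max = 96, Min = 4
Range = 96 - 4 = 92

Range = 92


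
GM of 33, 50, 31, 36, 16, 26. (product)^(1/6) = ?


Product = 33 × 50 × 31 × 36 × 16 × 26 = 766022400
GM = 766022400^(1/6) = 30.2487

GM = 30.2487


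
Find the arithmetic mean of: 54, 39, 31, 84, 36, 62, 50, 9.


Sum = 54 + 39 + 31 + 84 + 36 + 62 + 50 + 9 = 365
n = 8
Mean = 365/8 = 45.6250

Mean = 45.6250


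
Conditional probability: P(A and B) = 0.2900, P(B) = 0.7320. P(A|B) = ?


P(A|B) = 0.2900/0.7320 = 0.3962

P(A|B) = 0.3962


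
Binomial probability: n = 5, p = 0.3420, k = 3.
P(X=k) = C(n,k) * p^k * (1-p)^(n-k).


C(5,3) = 10
p^3 = 0.040002
(1-p)^2 = 0.432964
P = 10 * 0.040002 * 0.432964 = 0.1732

P(X=3) = 0.1732


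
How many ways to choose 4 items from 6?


C(6,4) = 6!/(4! × 2!)
= 720/(24 × 2)
= 15

C(6,4) = 15


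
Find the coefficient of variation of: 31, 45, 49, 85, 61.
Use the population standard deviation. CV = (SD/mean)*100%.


Mean = 54.2000
SD = 18.1373
CV = (18.1373/54.2000)*100 = 33.4636%

CV = 33.4636%


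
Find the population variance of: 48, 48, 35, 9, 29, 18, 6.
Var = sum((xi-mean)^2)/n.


Mean = 27.5714
Squared deviations: 417.3265, 417.3265, 55.1837, 344.8980, 2.0408, 91.6122, 465.3265
Sum = 1793.7143
Variance = 1793.7143/7 = 256.2449

Variance = 256.2449


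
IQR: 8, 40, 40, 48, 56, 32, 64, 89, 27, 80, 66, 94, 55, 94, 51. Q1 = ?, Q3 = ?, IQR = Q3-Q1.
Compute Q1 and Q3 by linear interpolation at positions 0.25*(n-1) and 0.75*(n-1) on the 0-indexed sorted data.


Sorted: 8, 27, 32, 40, 40, 48, 51, 55, 56, 64, 66, 80, 89, 94, 94
Q1 (25th %ile) = 40.0000
Q3 (75th %ile) = 73.0000
IQR = 73.0000 - 40.0000 = 33.0000

IQR = 33.0000


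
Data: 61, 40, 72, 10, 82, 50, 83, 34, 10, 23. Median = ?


Sorted: 10, 10, 23, 34, 40, 50, 61, 72, 82, 83
n = 10 (even)
Middle values: 40 and 50
Median = (40+50)/2 = 45.0000

Median = 45.0000


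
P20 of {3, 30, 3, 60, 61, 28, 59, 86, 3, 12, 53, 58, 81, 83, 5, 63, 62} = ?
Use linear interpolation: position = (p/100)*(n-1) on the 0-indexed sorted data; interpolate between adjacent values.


Sorted: 3, 3, 3, 5, 12, 28, 30, 53, 58, 59, 60, 61, 62, 63, 81, 83, 86
n = 17
Index = 20/100 * 16 = 3.2000
Lower = data[3] = 5, Upper = data[4] = 12
P20 = 5 + 0.2000*(7) = 6.4000

P20 = 6.4000


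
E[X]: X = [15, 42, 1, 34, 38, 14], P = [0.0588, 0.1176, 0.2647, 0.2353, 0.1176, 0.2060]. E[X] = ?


E[X] = 15*0.0588 + 42*0.1176 + 1*0.2647 + 34*0.2353 + 38*0.1176 + 14*0.2060
= 0.8820 + 4.9392 + 0.2647 + 8.0002 + 4.4688 + 2.8840
= 21.4389

E[X] = 21.4389


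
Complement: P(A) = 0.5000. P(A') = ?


P(not A) = 1 - 0.5000 = 0.5000

P(not A) = 0.5000


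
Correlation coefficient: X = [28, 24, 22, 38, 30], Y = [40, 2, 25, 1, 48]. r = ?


Mean X = 28.4000, Mean Y = 23.2000
SD X = 5.571355, SD Y = 19.197917
Cov = -19.680000
r = -19.680000/(5.571355*19.197917) = -0.1840

r = -0.1840


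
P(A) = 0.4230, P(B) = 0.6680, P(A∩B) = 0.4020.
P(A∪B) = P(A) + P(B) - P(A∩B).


P(A∪B) = 0.4230 + 0.6680 - 0.4020
= 1.0910 - 0.4020
= 0.6890

P(A∪B) = 0.6890


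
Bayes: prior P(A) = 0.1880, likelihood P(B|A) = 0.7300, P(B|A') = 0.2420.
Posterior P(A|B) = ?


P(B) = P(B|A)*P(A) + P(B|A')*P(A')
= 0.7300*0.1880 + 0.2420*0.8120
= 0.137240 + 0.196504 = 0.333744
P(A|B) = 0.137240/0.333744 = 0.4112

P(A|B) = 0.4112


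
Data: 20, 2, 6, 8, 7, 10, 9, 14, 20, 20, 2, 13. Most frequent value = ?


Frequencies: 2:2, 6:1, 7:1, 8:1, 9:1, 10:1, 13:1, 14:1, 20:3
Max frequency = 3
Mode = 20

Mode = 20


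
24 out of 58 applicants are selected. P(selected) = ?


P = 24/58 = 0.4138

P = 0.4138


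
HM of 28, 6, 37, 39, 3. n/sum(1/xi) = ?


Sum of reciprocals = 1/28 + 1/6 + 1/37 + 1/39 + 1/3 = 0.588382
HM = 5/0.588382 = 8.4979

HM = 8.4979


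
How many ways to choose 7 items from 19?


C(19,7) = 19!/(7! × 12!)
= 121645100408832000/(5040 × 479001600)
= 50388

C(19,7) = 50388


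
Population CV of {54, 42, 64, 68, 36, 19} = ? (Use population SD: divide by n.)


Mean = 47.1667
SD = 16.8762
CV = (16.8762/47.1667)*100 = 35.7799%

CV = 35.7799%


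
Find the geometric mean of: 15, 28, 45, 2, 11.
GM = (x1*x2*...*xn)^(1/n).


Product = 15 × 28 × 45 × 2 × 11 = 415800
GM = 415800^(1/5) = 13.2977

GM = 13.2977


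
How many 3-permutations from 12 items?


P(12,3) = 12!/9!
= 479001600/362880
= 1320

P(12,3) = 1320


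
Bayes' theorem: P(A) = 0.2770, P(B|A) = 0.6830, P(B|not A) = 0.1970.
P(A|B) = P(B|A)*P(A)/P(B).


P(B) = P(B|A)*P(A) + P(B|A')*P(A')
= 0.6830*0.2770 + 0.1970*0.7230
= 0.189191 + 0.142431 = 0.331622
P(A|B) = 0.189191/0.331622 = 0.5705

P(A|B) = 0.5705


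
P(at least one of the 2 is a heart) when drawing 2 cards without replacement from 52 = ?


P(at least one) = 1 - P(none)
P(none) = (39/52) × (38/51) = 0.558824
P(at least one) = 1 - 0.558824 = 0.4412

P = 0.4412


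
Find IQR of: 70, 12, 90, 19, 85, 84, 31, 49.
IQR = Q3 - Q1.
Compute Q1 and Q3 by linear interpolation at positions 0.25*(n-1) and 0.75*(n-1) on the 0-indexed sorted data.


Sorted: 12, 19, 31, 49, 70, 84, 85, 90
Q1 (25th %ile) = 28.0000
Q3 (75th %ile) = 84.2500
IQR = 84.2500 - 28.0000 = 56.2500

IQR = 56.2500


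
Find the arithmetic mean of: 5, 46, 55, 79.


Sum = 5 + 46 + 55 + 79 = 185
n = 4
Mean = 185/4 = 46.2500

Mean = 46.2500


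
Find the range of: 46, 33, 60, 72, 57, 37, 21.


Max = 72, Min = 21
Range = 72 - 21 = 51

Range = 51


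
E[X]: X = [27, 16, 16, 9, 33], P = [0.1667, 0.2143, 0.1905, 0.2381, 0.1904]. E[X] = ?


E[X] = 27*0.1667 + 16*0.2143 + 16*0.1905 + 9*0.2381 + 33*0.1904
= 4.5009 + 3.4288 + 3.0480 + 2.1429 + 6.2832
= 19.4038

E[X] = 19.4038


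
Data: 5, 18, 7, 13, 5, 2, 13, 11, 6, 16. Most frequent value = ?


Frequencies: 2:1, 5:2, 6:1, 7:1, 11:1, 13:2, 16:1, 18:1
Max frequency = 2
Mode = 5, 13

Mode = 5, 13


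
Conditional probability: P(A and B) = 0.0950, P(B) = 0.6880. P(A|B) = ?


P(A|B) = 0.0950/0.6880 = 0.1381

P(A|B) = 0.1381


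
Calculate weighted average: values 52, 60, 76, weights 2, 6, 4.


Numerator = 52*2 + 60*6 + 76*4 = 768
Denominator = 2 + 6 + 4 = 12
WM = 768/12 = 64.0000

WM = 64.0000


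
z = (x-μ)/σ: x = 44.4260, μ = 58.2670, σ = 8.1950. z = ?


z = (44.4260 - 58.2670)/8.1950
= -13.8410/8.1950
= -1.6890

z = -1.6890


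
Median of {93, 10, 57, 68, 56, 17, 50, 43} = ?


Sorted: 10, 17, 43, 50, 56, 57, 68, 93
n = 8 (even)
Middle values: 50 and 56
Median = (50+56)/2 = 53.0000

Median = 53.0000


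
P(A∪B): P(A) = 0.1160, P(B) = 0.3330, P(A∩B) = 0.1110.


P(A∪B) = 0.1160 + 0.3330 - 0.1110
= 0.4490 - 0.1110
= 0.3380

P(A∪B) = 0.3380


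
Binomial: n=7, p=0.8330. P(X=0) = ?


C(7,0) = 1
p^0 = 1.000000
(1-p)^7 = 3.622558e-06
P = 1 * 1.000000 * 3.622558e-06 = 3.6226e-06

P(X=0) = 3.6226e-06


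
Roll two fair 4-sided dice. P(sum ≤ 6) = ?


Total outcomes = 4×4 = 16
Favorable (sum ≤ 6): 13
P = 13/16 = 0.8125

P = 0.8125


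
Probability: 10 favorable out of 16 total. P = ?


P = 10/16 = 0.6250

P = 0.6250


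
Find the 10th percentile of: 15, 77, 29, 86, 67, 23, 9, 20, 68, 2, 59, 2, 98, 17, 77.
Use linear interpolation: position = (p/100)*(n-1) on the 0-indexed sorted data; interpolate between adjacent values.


Sorted: 2, 2, 9, 15, 17, 20, 23, 29, 59, 67, 68, 77, 77, 86, 98
n = 15
Index = 10/100 * 14 = 1.4000
Lower = data[1] = 2, Upper = data[2] = 9
P10 = 2 + 0.4000*(7) = 4.8000

P10 = 4.8000


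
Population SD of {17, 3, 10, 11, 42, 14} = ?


Mean = 16.1667
Variance = 151.8056
SD = sqrt(151.8056) = 12.3209

SD = 12.3209


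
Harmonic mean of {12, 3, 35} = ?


Sum of reciprocals = 1/12 + 1/3 + 1/35 = 0.445238
HM = 3/0.445238 = 6.7380

HM = 6.7380


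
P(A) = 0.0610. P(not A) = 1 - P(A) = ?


P(not A) = 1 - 0.0610 = 0.9390

P(not A) = 0.9390


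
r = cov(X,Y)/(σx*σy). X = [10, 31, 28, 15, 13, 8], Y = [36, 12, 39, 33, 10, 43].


Mean X = 17.5000, Mean Y = 28.8333
SD X = 8.808140, SD Y = 12.979685
Cov = -39.083333
r = -39.083333/(8.808140*12.979685) = -0.3419

r = -0.3419


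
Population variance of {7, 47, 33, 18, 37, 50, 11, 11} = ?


Mean = 26.7500
Squared deviations: 390.0625, 410.0625, 39.0625, 76.5625, 105.0625, 540.5625, 248.0625, 248.0625
Sum = 2057.5000
Variance = 2057.5000/8 = 257.1875

Variance = 257.1875


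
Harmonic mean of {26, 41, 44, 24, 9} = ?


Sum of reciprocals = 1/26 + 1/41 + 1/44 + 1/24 + 1/9 = 0.238357
HM = 5/0.238357 = 20.9770

HM = 20.9770


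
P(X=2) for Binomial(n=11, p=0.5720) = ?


C(11,2) = 55
p^2 = 0.327184
(1-p)^9 = 0.000482
P = 55 * 0.327184 * 0.000482 = 0.0087

P(X=2) = 0.0087


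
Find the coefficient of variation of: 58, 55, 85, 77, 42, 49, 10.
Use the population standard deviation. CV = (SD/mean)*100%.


Mean = 53.7143
SD = 22.7138
CV = (22.7138/53.7143)*100 = 42.2864%

CV = 42.2864%


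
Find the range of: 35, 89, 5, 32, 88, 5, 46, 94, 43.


Max = 94, Min = 5
Range = 94 - 5 = 89

Range = 89


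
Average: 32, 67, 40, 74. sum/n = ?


Sum = 32 + 67 + 40 + 74 = 213
n = 4
Mean = 213/4 = 53.2500

Mean = 53.2500


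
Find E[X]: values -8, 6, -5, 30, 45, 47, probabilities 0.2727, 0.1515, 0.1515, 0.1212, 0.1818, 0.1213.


E[X] = -8*0.2727 + 6*0.1515 - 5*0.1515 + 30*0.1212 + 45*0.1818 + 47*0.1213
= -2.1816 + 0.9090 - 0.7575 + 3.6360 + 8.1810 + 5.7011
= 15.4880

E[X] = 15.4880


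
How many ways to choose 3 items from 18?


C(18,3) = 18!/(3! × 15!)
= 6402373705728000/(6 × 1307674368000)
= 816

C(18,3) = 816


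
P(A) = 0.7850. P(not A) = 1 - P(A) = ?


P(not A) = 1 - 0.7850 = 0.2150

P(not A) = 0.2150


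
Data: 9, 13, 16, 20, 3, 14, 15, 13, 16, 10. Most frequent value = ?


Frequencies: 3:1, 9:1, 10:1, 13:2, 14:1, 15:1, 16:2, 20:1
Max frequency = 2
Mode = 13, 16

Mode = 13, 16


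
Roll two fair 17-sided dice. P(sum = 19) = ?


Total outcomes = 17×17 = 289
Favorable (sum = 19): 16
P = 16/289 = 0.0554

P = 0.0554


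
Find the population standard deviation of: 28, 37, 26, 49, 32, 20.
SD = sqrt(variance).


Mean = 32.0000
Variance = 85.0000
SD = sqrt(85.0000) = 9.2195

SD = 9.2195


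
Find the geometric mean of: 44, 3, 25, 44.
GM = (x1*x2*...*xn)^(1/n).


Product = 44 × 3 × 25 × 44 = 145200
GM = 145200^(1/4) = 19.5205

GM = 19.5205


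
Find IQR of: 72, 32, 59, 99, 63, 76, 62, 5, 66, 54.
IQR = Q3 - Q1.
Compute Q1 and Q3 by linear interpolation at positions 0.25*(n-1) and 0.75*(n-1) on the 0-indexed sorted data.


Sorted: 5, 32, 54, 59, 62, 63, 66, 72, 76, 99
Q1 (25th %ile) = 55.2500
Q3 (75th %ile) = 70.5000
IQR = 70.5000 - 55.2500 = 15.2500

IQR = 15.2500


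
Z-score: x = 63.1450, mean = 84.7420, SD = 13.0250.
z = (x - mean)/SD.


z = (63.1450 - 84.7420)/13.0250
= -21.5970/13.0250
= -1.6581

z = -1.6581


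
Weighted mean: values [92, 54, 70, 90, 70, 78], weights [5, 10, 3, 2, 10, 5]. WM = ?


Numerator = 92*5 + 54*10 + 70*3 + 90*2 + 70*10 + 78*5 = 2480
Denominator = 5 + 10 + 3 + 2 + 10 + 5 = 35
WM = 2480/35 = 70.8571

WM = 70.8571


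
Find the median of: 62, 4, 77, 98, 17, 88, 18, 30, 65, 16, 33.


Sorted: 4, 16, 17, 18, 30, 33, 62, 65, 77, 88, 98
n = 11 (odd)
Middle value = 33

Median = 33


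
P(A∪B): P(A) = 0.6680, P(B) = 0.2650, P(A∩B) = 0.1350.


P(A∪B) = 0.6680 + 0.2650 - 0.1350
= 0.9330 - 0.1350
= 0.7980

P(A∪B) = 0.7980


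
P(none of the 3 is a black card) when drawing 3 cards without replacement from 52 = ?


P(no black cards) = (26/52) × (25/51) × (24/50)
= 0.1176

P = 0.1176


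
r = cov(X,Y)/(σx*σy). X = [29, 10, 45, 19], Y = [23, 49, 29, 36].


Mean X = 25.7500, Mean Y = 34.2500
SD X = 12.987975, SD Y = 9.679230
Cov = -95.437500
r = -95.437500/(12.987975*9.679230) = -0.7592

r = -0.7592


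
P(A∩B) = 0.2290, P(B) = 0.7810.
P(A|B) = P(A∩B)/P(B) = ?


P(A|B) = 0.2290/0.7810 = 0.2932

P(A|B) = 0.2932


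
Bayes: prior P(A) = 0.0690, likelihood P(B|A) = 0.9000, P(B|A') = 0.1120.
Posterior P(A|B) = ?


P(B) = P(B|A)*P(A) + P(B|A')*P(A')
= 0.9000*0.0690 + 0.1120*0.9310
= 0.062100 + 0.104272 = 0.166372
P(A|B) = 0.062100/0.166372 = 0.3733

P(A|B) = 0.3733


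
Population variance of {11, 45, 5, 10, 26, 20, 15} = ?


Mean = 18.8571
Squared deviations: 61.7347, 683.4490, 192.0204, 78.4490, 51.0204, 1.3061, 14.8776
Sum = 1082.8571
Variance = 1082.8571/7 = 154.6939

Variance = 154.6939


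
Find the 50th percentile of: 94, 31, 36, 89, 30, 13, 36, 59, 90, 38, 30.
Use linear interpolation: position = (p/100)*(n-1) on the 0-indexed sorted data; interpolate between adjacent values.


Sorted: 13, 30, 30, 31, 36, 36, 38, 59, 89, 90, 94
n = 11
Index = 50/100 * 10 = 5.0000
Lower = data[5] = 36, Upper = data[6] = 38
P50 = 36 + 0*(2) = 36.0000

P50 = 36.0000


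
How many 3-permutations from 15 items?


P(15,3) = 15!/12!
= 1307674368000/479001600
= 2730

P(15,3) = 2730


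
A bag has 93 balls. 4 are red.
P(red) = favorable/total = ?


P = 4/93 = 0.0430

P = 0.0430


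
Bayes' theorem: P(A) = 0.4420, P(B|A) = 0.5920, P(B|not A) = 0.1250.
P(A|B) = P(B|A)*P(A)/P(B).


P(B) = P(B|A)*P(A) + P(B|A')*P(A')
= 0.5920*0.4420 + 0.1250*0.5580
= 0.261664 + 0.069750 = 0.331414
P(A|B) = 0.261664/0.331414 = 0.7895

P(A|B) = 0.7895


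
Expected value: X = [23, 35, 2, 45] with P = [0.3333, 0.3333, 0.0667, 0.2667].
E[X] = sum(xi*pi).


E[X] = 23*0.3333 + 35*0.3333 + 2*0.0667 + 45*0.2667
= 7.6659 + 11.6655 + 0.1334 + 12.0015
= 31.4663

E[X] = 31.4663


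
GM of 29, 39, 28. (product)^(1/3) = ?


Product = 29 × 39 × 28 = 31668
GM = 31668^(1/3) = 31.6378

GM = 31.6378


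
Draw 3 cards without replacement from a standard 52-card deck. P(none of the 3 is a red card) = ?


P(no red cards) = (26/52) × (25/51) × (24/50)
= 0.1176

P = 0.1176


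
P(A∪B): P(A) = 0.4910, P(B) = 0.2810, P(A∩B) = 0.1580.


P(A∪B) = 0.4910 + 0.2810 - 0.1580
= 0.7720 - 0.1580
= 0.6140

P(A∪B) = 0.6140


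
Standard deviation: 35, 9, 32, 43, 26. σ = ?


Mean = 29.0000
Variance = 130.0000
SD = sqrt(130.0000) = 11.4018

SD = 11.4018


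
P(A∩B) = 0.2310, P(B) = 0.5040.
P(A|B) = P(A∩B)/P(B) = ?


P(A|B) = 0.2310/0.5040 = 0.4583

P(A|B) = 0.4583


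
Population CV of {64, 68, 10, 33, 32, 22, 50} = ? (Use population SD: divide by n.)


Mean = 39.8571
SD = 19.9888
CV = (19.9888/39.8571)*100 = 50.1510%

CV = 50.1510%


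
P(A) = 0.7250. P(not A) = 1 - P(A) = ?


P(not A) = 1 - 0.7250 = 0.2750

P(not A) = 0.2750


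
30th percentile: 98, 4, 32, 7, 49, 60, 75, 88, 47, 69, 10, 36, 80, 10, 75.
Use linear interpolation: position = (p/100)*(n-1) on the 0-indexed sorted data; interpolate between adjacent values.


Sorted: 4, 7, 10, 10, 32, 36, 47, 49, 60, 69, 75, 75, 80, 88, 98
n = 15
Index = 30/100 * 14 = 4.2000
Lower = data[4] = 32, Upper = data[5] = 36
P30 = 32 + 0.2000*(4) = 32.8000

P30 = 32.8000


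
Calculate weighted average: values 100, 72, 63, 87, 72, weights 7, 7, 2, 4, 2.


Numerator = 100*7 + 72*7 + 63*2 + 87*4 + 72*2 = 1822
Denominator = 7 + 7 + 2 + 4 + 2 = 22
WM = 1822/22 = 82.8182

WM = 82.8182


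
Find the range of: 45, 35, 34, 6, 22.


Max = 45, Min = 6
Range = 45 - 6 = 39

Range = 39


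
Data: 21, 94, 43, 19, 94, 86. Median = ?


Sorted: 19, 21, 43, 86, 94, 94
n = 6 (even)
Middle values: 43 and 86
Median = (43+86)/2 = 64.5000

Median = 64.5000


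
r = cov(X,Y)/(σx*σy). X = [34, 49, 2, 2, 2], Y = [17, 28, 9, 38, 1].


Mean X = 17.8000, Mean Y = 18.6000
SD X = 19.923855, SD Y = 13.184840
Cov = 78.120000
r = 78.120000/(19.923855*13.184840) = 0.2974

r = 0.2974


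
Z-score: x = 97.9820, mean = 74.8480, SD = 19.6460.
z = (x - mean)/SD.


z = (97.9820 - 74.8480)/19.6460
= 23.1340/19.6460
= 1.1775

z = 1.1775


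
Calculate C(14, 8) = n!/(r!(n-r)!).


C(14,8) = 14!/(8! × 6!)
= 87178291200/(40320 × 720)
= 3003

C(14,8) = 3003


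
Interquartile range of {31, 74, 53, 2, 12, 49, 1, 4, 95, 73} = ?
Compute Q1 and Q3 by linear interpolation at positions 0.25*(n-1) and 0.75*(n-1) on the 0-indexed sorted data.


Sorted: 1, 2, 4, 12, 31, 49, 53, 73, 74, 95
Q1 (25th %ile) = 6.0000
Q3 (75th %ile) = 68.0000
IQR = 68.0000 - 6.0000 = 62.0000

IQR = 62.0000


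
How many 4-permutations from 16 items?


P(16,4) = 16!/12!
= 20922789888000/479001600
= 43680

P(16,4) = 43680


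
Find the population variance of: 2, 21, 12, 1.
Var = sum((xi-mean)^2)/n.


Mean = 9.0000
Squared deviations: 49.0000, 144.0000, 9.0000, 64.0000
Sum = 266.0000
Variance = 266.0000/4 = 66.5000

Variance = 66.5000


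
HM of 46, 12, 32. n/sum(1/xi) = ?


Sum of reciprocals = 1/46 + 1/12 + 1/32 = 0.136322
HM = 3/0.136322 = 22.0066

HM = 22.0066


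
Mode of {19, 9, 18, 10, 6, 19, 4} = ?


Frequencies: 4:1, 6:1, 9:1, 10:1, 18:1, 19:2
Max frequency = 2
Mode = 19

Mode = 19


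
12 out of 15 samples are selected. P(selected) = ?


P = 12/15 = 0.8000

P = 0.8000


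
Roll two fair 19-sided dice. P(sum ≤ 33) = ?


Total outcomes = 19×19 = 361
Favorable (sum ≤ 33): 346
P = 346/361 = 0.9584

P = 0.9584


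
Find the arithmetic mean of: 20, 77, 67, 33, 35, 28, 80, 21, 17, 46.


Sum = 20 + 77 + 67 + 33 + 35 + 28 + 80 + 21 + 17 + 46 = 424
n = 10
Mean = 424/10 = 42.4000

Mean = 42.4000


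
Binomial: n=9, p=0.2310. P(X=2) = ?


C(9,2) = 36
p^2 = 0.053361
(1-p)^7 = 0.159032
P = 36 * 0.053361 * 0.159032 = 0.3055

P(X=2) = 0.3055


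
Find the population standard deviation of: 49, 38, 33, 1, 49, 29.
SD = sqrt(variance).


Mean = 33.1667
Variance = 262.8056
SD = sqrt(262.8056) = 16.2113

SD = 16.2113


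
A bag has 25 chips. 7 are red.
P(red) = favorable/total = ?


P = 7/25 = 0.2800

P = 0.2800


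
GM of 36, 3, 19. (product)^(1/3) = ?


Product = 36 × 3 × 19 = 2052
GM = 2052^(1/3) = 12.7075

GM = 12.7075


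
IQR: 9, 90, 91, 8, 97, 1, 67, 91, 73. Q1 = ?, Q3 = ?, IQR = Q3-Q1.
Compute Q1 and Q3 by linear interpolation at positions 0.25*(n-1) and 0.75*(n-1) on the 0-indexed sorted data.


Sorted: 1, 8, 9, 67, 73, 90, 91, 91, 97
Q1 (25th %ile) = 9.0000
Q3 (75th %ile) = 91.0000
IQR = 91.0000 - 9.0000 = 82.0000

IQR = 82.0000


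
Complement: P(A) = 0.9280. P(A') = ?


P(not A) = 1 - 0.9280 = 0.0720

P(not A) = 0.0720


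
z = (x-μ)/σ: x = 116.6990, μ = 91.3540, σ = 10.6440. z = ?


z = (116.6990 - 91.3540)/10.6440
= 25.3450/10.6440
= 2.3812

z = 2.3812


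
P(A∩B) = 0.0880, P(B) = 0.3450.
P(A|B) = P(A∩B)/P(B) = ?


P(A|B) = 0.0880/0.3450 = 0.2551

P(A|B) = 0.2551


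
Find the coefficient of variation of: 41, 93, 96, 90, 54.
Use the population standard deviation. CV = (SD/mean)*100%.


Mean = 74.8000
SD = 22.7455
CV = (22.7455/74.8000)*100 = 30.4085%

CV = 30.4085%


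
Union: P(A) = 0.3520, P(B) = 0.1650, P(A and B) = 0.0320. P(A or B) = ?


P(A∪B) = 0.3520 + 0.1650 - 0.0320
= 0.5170 - 0.0320
= 0.4850

P(A∪B) = 0.4850


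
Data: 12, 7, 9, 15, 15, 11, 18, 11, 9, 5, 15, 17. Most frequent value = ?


Frequencies: 5:1, 7:1, 9:2, 11:2, 12:1, 15:3, 17:1, 18:1
Max frequency = 3
Mode = 15

Mode = 15


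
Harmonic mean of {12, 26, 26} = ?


Sum of reciprocals = 1/12 + 1/26 + 1/26 = 0.160256
HM = 3/0.160256 = 18.7200

HM = 18.7200


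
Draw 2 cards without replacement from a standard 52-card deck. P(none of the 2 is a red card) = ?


P(no red cards) = (26/52) × (25/51)
= 0.2451

P = 0.2451


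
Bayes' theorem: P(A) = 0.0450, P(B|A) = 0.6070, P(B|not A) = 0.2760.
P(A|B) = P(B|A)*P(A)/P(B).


P(B) = P(B|A)*P(A) + P(B|A')*P(A')
= 0.6070*0.0450 + 0.2760*0.9550
= 0.027315 + 0.263580 = 0.290895
P(A|B) = 0.027315/0.290895 = 0.0939

P(A|B) = 0.0939


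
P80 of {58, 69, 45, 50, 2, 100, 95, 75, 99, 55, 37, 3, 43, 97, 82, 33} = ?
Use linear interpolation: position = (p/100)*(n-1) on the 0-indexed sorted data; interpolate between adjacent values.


Sorted: 2, 3, 33, 37, 43, 45, 50, 55, 58, 69, 75, 82, 95, 97, 99, 100
n = 16
Index = 80/100 * 15 = 12.0000
Lower = data[12] = 95, Upper = data[13] = 97
P80 = 95 + 0*(2) = 95.0000

P80 = 95.0000


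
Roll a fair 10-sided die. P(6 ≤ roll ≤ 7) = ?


Favorable outcomes (6 ≤ roll ≤ 7): 2
Total outcomes = 10
P = 2/10 = 0.2000

P = 0.2000


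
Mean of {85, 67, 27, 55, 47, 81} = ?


Sum = 85 + 67 + 27 + 55 + 47 + 81 = 362
n = 6
Mean = 362/6 = 60.3333

Mean = 60.3333


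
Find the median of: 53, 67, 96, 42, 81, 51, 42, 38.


Sorted: 38, 42, 42, 51, 53, 67, 81, 96
n = 8 (even)
Middle values: 51 and 53
Median = (51+53)/2 = 52.0000

Median = 52.0000


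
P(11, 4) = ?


P(11,4) = 11!/7!
= 39916800/5040
= 7920

P(11,4) = 7920


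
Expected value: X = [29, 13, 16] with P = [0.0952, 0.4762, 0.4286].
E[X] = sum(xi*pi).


E[X] = 29*0.0952 + 13*0.4762 + 16*0.4286
= 2.7608 + 6.1906 + 6.8576
= 15.8090

E[X] = 15.8090


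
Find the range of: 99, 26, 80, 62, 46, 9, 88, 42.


Max = 99, Min = 9
Range = 99 - 9 = 90

Range = 90


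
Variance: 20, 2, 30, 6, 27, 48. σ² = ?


Mean = 22.1667
Squared deviations: 4.6944, 406.6944, 61.3611, 261.3611, 23.3611, 667.3611
Sum = 1424.8333
Variance = 1424.8333/6 = 237.4722

Variance = 237.4722


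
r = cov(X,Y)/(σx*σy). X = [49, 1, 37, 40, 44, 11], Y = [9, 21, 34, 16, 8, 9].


Mean X = 30.3333, Mean Y = 16.1667
SD X = 17.829439, SD Y = 9.227074
Cov = -21.888889
r = -21.888889/(17.829439*9.227074) = -0.1331

r = -0.1331


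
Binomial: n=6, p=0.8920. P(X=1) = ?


C(6,1) = 6
p^1 = 0.892000
(1-p)^5 = 1.469328e-05
P = 6 * 0.892000 * 1.469328e-05 = 7.8638e-05

P(X=1) = 7.8638e-05


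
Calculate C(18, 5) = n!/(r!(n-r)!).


C(18,5) = 18!/(5! × 13!)
= 6402373705728000/(120 × 6227020800)
= 8568

C(18,5) = 8568


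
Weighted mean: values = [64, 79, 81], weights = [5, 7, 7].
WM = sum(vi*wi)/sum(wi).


Numerator = 64*5 + 79*7 + 81*7 = 1440
Denominator = 5 + 7 + 7 = 19
WM = 1440/19 = 75.7895

WM = 75.7895


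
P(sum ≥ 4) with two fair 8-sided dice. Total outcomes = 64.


Total outcomes = 8×8 = 64
Favorable (sum ≥ 4): 61
P = 61/64 = 0.9531

P = 0.9531
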